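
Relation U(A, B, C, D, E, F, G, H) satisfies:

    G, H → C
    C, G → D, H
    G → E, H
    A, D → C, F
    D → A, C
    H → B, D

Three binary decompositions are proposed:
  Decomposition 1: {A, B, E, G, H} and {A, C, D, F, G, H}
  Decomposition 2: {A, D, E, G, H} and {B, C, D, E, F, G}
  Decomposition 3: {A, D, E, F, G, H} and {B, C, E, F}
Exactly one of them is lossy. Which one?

Decomposition 1: common = {A, G, H}, closure = {A, B, C, D, E, F, G, H} → lossless.
Decomposition 2: common = {D, E, G}, closure = {A, B, C, D, E, F, G, H} → lossless.
Decomposition 3: common = {E, F}, closure = {E, F} → lossy.

Decomposition 3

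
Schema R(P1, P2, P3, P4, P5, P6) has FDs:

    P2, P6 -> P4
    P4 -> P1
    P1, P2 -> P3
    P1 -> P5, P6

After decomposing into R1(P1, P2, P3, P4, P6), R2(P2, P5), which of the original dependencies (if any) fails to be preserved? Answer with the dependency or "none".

P1 -> P5, P6

Check P1 → P5, P6: no single fragment contains all of {P1, P5, P6}, and the restricted closure of {P1} across the fragments never reaches {P5, P6}.
P2, P6 → P4 is preserved.
P4 → P1 is preserved.
P1, P2 → P3 is preserved.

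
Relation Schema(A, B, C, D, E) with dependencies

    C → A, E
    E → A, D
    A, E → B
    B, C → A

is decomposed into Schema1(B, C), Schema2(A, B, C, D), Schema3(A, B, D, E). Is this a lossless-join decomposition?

No

Chase test. Columns are A, B, C, D, E; row i has aⱼ where attribute j ∈ Schemai, else bᵢⱼ.
Initial tableau (one row per fragment):
  row 1: b11 a2 a3 b14 b15
  row 2: a1 a2 a3 a4 b25
  row 3: a1 a2 b33 a4 a5
Rows 1 and 2 agree on C; apply C→A, E and equate their A, E entries.
Rows 1 and 2 agree on E; apply E→A, D and equate their A, D entries.
No row becomes fully distinguished — the join is lossy.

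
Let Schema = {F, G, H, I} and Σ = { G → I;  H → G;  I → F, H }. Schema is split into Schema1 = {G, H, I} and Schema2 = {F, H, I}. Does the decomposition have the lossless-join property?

Yes

Common attributes: Schema1 ∩ Schema2 = {H, I}.
Closure of {H, I}: H → G applies, adding G; I → F, H applies, adding F. So (H, I)⁺ = {F, G, H, I}.
This closure contains every attribute of Schema1, so Schema1 ∩ Schema2 → Schema1. The join is lossless.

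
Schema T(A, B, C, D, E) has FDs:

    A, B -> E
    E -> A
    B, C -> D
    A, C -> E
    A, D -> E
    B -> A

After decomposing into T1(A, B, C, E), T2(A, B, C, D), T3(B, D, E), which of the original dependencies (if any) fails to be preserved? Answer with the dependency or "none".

Check A, D → E: no single fragment contains all of {A, D, E}, and the restricted closure of {A, D} across the fragments never reaches {E}.
A, B → E is preserved.
E → A is preserved.
B, C → D is preserved.
A, C → E is preserved.
B → A is preserved.

A, D -> E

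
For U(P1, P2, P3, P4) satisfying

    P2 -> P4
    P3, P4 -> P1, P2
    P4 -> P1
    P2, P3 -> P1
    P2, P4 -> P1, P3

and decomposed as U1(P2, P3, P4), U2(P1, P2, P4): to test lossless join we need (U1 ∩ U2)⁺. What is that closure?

P1, P2, P3, P4

U1 ∩ U2 = {P2, P4}.
P4 → P1 applies, adding P1
P2, P4 → P1, P3 applies, adding P3
Closure: {P1, P2, P3, P4}.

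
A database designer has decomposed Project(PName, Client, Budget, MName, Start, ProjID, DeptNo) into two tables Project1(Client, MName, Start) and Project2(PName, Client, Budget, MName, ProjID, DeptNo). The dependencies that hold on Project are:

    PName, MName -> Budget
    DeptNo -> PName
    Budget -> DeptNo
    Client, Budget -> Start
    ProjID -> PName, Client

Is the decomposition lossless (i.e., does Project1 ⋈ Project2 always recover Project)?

Common attributes: Project1 ∩ Project2 = {Client, MName}.
No dependency enlarges {Client, MName}, so (Client, MName)⁺ = {Client, MName}.
The closure contains neither all of Project1 = {Client, MName, Start} nor all of Project2 = {PName, Client, Budget, MName, ProjID, DeptNo}, so the common attributes are not a superkey of either fragment. The join is lossy.

No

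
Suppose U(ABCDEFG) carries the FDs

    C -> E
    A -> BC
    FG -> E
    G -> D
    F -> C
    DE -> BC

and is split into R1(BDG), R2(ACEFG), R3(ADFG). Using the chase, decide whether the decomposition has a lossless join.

No

Chase test. Columns are ABCDEFG; row i has aⱼ where attribute j ∈ Ri, else bᵢⱼ.
Initial tableau (one row per fragment):
  row 1: b11 a2 b13 a4 b15 b16 a7
  row 2: a1 b22 a3 b24 a5 a6 a7
  row 3: a1 b32 b33 a4 b35 a6 a7
Rows 2 and 3 agree on A; apply A→BC and equate their BC entries.
Rows 2 and 3 agree on FG; apply FG→E and equate their E entries.
Rows 1 and 2 agree on G; apply G→D and equate their D entries.
No row becomes fully distinguished — the join is lossy.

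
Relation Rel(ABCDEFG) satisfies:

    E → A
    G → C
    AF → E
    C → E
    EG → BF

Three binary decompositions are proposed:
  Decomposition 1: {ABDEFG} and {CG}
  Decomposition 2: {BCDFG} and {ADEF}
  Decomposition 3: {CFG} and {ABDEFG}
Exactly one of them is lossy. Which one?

Decomposition 1: common = {G}, closure = {ABCEFG} → lossless.
Decomposition 2: common = {DF}, closure = {DF} → lossy.
Decomposition 3: common = {FG}, closure = {ABCEFG} → lossless.

Decomposition 2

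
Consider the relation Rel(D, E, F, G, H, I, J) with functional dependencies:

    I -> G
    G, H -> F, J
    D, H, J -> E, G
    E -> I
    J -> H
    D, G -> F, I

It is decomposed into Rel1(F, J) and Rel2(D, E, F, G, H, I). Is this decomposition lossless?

Common attributes: Rel1 ∩ Rel2 = {F}.
No dependency enlarges {F}, so (F)⁺ = {F}.
The closure contains neither all of Rel1 = {F, J} nor all of Rel2 = {D, E, F, G, H, I}, so the common attributes are not a superkey of either fragment. The join is lossy.

No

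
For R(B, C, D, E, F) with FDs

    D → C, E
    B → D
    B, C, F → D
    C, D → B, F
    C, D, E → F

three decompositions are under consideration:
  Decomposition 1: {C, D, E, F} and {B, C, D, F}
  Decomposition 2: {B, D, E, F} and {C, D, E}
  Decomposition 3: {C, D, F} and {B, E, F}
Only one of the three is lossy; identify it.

Decomposition 1: common = {C, D, F}, closure = {B, C, D, E, F} → lossless.
Decomposition 2: common = {D, E}, closure = {B, C, D, E, F} → lossless.
Decomposition 3: common = {F}, closure = {F} → lossy.

Decomposition 3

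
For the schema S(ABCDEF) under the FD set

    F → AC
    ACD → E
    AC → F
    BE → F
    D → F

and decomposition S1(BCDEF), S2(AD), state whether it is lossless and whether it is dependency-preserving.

lossless but not dependency-preserving

Lossless test: (D)⁺ = {ACDEF}, which contains all of one fragment — lossless.
Dependency preservation: the restricted closure of {F} across the fragments never reaches {AC}, so F → AC cannot be enforced without a join — not preserved.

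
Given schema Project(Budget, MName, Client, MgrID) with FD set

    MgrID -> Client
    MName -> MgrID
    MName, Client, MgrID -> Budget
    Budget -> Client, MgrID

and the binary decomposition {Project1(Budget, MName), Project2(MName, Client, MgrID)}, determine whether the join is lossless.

Yes

Common attributes: Project1 ∩ Project2 = {MName}.
Closure of {MName}: MName → MgrID applies, adding MgrID; MgrID → Client applies, adding Client; MName, Client, MgrID → Budget applies, adding Budget. So (MName)⁺ = {Budget, MName, Client, MgrID}.
This closure contains every attribute of Project1, so Project1 ∩ Project2 → Project1. The join is lossless.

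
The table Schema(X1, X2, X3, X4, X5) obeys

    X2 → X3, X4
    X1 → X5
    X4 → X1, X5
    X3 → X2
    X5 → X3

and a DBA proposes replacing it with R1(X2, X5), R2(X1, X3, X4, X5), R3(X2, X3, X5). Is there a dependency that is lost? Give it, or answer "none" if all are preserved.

X2 → X3, X4: restricted closure across fragments reaches X3, X4.
X1 → X5 lies within R2.
X4 → X1, X5 lies within R2.
X3 → X2 lies within R3.
X5 → X3 lies within R2.
Every dependency is enforceable on the fragments, so the decomposition is dependency-preserving.

none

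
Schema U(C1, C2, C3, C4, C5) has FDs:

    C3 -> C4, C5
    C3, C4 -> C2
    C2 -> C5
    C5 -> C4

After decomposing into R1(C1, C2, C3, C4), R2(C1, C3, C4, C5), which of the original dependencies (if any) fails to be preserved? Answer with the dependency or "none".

C2 -> C5

Check C2 → C5: no single fragment contains all of {C2, C5}, and the restricted closure of {C2} across the fragments never reaches {C5}.
C3 → C4, C5 is preserved.
C3, C4 → C2 is preserved.
C5 → C4 is preserved.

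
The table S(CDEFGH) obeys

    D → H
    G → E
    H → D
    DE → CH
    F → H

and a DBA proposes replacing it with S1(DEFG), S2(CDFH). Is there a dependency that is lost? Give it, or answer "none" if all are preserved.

DE → CH

Check DE → CH: no single fragment contains all of {CDEH}, and the restricted closure of {DE} across the fragments never reaches {CH}.
D → H is preserved.
G → E is preserved.
H → D is preserved.
F → H is preserved.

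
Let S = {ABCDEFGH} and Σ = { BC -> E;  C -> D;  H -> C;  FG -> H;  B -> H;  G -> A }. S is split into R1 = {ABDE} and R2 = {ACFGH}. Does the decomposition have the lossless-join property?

No

Common attributes: R1 ∩ R2 = {A}.
No dependency enlarges {A}, so (A)⁺ = {A}.
The closure contains neither all of R1 = {ABDE} nor all of R2 = {ACFGH}, so the common attributes are not a superkey of either fragment. The join is lossy.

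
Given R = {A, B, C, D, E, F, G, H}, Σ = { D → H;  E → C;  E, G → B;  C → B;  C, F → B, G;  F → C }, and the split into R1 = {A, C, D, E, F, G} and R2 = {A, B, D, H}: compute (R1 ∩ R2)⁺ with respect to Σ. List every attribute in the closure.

A, D, H

R1 ∩ R2 = {A, D}.
D → H applies, adding H
Closure: {A, D, H}.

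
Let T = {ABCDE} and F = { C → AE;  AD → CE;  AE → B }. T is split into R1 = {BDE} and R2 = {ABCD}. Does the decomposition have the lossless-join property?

Common attributes: R1 ∩ R2 = {BD}.
No dependency enlarges {BD}, so (BD)⁺ = {BD}.
The closure contains neither all of R1 = {BDE} nor all of R2 = {ABCD}, so the common attributes are not a superkey of either fragment. The join is lossy.

No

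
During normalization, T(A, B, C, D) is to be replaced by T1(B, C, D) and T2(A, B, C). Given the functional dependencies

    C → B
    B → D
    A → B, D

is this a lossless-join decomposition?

Yes

Common attributes: T1 ∩ T2 = {B, C}.
Closure of {B, C}: B → D applies, adding D. So (B, C)⁺ = {B, C, D}.
This closure contains every attribute of T1, so T1 ∩ T2 → T1. The join is lossless.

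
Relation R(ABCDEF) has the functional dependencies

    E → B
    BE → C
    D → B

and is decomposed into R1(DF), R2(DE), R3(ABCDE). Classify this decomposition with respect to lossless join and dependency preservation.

lossy but dependency-preserving

Lossless test (chase): Rows 2 and 3 agree on E; apply E→B and equate their B entries. Rows 2 and 3 agree on BE; apply BE→C and equate their C entries. Rows 1 and 2 agree on D; apply D→B and equate their B entries. No row becomes fully distinguished — the join is lossy.
Dependency preservation: every FD's attributes lie within a single fragment, so each can be enforced locally — preserved.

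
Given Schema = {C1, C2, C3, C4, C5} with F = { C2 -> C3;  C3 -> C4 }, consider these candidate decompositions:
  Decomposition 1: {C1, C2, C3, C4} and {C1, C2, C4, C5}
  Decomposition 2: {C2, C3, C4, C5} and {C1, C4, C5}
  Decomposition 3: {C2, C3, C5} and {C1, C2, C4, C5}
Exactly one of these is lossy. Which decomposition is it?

Decomposition 2

Decomposition 1: common = {C1, C2, C4}, closure = {C1, C2, C3, C4} → lossless.
Decomposition 2: common = {C4, C5}, closure = {C4, C5} → lossy.
Decomposition 3: common = {C2, C5}, closure = {C2, C3, C4, C5} → lossless.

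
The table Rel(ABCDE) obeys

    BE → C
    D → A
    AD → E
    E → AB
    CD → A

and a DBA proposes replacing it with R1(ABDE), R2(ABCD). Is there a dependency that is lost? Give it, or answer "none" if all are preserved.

BE → C

Check BE → C: no single fragment contains all of {BCE}, and the restricted closure of {BE} across the fragments never reaches {C}.
D → A is preserved.
AD → E is preserved.
E → AB is preserved.
CD → A is preserved.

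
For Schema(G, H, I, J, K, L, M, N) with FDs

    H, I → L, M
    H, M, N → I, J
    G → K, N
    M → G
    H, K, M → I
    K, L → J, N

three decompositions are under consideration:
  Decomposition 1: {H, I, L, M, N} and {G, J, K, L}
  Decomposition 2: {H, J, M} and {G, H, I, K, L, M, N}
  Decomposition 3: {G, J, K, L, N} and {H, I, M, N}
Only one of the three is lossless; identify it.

Decomposition 1: common = {L}, closure = {L} → lossy.
Decomposition 2: common = {H, M}, closure = {G, H, I, J, K, L, M, N} → lossless.
Decomposition 3: common = {N}, closure = {N} → lossy.

Decomposition 2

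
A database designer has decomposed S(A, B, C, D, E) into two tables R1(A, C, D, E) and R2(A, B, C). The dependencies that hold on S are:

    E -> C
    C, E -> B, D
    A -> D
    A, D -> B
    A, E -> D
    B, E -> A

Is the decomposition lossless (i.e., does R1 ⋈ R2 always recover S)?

Yes

Common attributes: R1 ∩ R2 = {A, C}.
Closure of {A, C}: A → D applies, adding D; A, D → B applies, adding B. So (A, C)⁺ = {A, B, C, D}.
This closure contains every attribute of R2, so R1 ∩ R2 → R2. The join is lossless.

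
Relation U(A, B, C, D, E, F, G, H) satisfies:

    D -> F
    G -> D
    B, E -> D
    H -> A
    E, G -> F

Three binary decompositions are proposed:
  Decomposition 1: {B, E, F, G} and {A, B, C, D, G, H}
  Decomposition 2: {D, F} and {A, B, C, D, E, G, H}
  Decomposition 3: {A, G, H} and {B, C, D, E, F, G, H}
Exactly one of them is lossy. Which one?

Decomposition 1

Decomposition 1: common = {B, G}, closure = {B, D, F, G} → lossy.
Decomposition 2: common = {D}, closure = {D, F} → lossless.
Decomposition 3: common = {G, H}, closure = {A, D, F, G, H} → lossless.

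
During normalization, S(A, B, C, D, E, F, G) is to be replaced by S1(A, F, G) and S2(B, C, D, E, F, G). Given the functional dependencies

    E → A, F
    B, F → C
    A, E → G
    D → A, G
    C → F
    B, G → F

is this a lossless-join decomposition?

No

Common attributes: S1 ∩ S2 = {F, G}.
No dependency enlarges {F, G}, so (F, G)⁺ = {F, G}.
The closure contains neither all of S1 = {A, F, G} nor all of S2 = {B, C, D, E, F, G}, so the common attributes are not a superkey of either fragment. The join is lossy.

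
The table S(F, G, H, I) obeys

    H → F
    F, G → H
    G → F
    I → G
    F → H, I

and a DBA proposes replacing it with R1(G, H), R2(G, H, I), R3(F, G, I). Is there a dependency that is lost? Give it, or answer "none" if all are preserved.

none

H → F: restricted closure across fragments reaches F.
F, G → H: restricted closure across fragments reaches H.
G → F lies within R3.
I → G lies within R2.
F → H, I: restricted closure across fragments reaches H, I.
Every dependency is enforceable on the fragments, so the decomposition is dependency-preserving.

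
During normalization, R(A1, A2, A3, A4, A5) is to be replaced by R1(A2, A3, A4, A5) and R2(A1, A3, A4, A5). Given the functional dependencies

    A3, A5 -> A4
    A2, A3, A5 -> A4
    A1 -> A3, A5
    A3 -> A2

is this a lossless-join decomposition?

Yes

Common attributes: R1 ∩ R2 = {A3, A4, A5}.
Closure of {A3, A4, A5}: A3 → A2 applies, adding A2. So (A3, A4, A5)⁺ = {A2, A3, A4, A5}.
This closure contains every attribute of R1, so R1 ∩ R2 → R1. The join is lossless.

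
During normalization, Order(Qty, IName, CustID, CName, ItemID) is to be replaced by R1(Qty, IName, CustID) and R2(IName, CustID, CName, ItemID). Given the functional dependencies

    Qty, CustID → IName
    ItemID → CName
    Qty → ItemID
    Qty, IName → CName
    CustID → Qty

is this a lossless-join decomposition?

Yes

Common attributes: R1 ∩ R2 = {IName, CustID}.
Closure of {IName, CustID}: CustID → Qty applies, adding Qty; Qty → ItemID applies, adding ItemID; Qty, IName → CName applies, adding CName. So (IName, CustID)⁺ = {Qty, IName, CustID, CName, ItemID}.
This closure contains every attribute of R1, so R1 ∩ R2 → R1. The join is lossless.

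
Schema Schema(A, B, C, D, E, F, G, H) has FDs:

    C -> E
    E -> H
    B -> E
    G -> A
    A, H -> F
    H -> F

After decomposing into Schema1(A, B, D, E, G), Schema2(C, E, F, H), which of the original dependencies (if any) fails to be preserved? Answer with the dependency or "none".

C → E lies within Schema2.
E → H lies within Schema2.
B → E lies within Schema1.
G → A lies within Schema1.
A, H → F: restricted closure across fragments reaches F.
H → F lies within Schema2.
Every dependency is enforceable on the fragments, so the decomposition is dependency-preserving.

none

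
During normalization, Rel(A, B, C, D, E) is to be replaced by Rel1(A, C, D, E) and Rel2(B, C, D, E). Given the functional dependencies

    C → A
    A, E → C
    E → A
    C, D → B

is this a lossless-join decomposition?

Common attributes: Rel1 ∩ Rel2 = {C, D, E}.
Closure of {C, D, E}: C → A applies, adding A; C, D → B applies, adding B. So (C, D, E)⁺ = {A, B, C, D, E}.
This closure contains every attribute of Rel1, so Rel1 ∩ Rel2 → Rel1. The join is lossless.

Yes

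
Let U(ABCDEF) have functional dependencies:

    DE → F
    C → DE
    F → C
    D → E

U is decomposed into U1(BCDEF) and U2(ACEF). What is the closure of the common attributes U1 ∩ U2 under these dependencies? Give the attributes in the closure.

U1 ∩ U2 = {CEF}.
C → DE applies, adding D
Closure: {CDEF}.

CDEF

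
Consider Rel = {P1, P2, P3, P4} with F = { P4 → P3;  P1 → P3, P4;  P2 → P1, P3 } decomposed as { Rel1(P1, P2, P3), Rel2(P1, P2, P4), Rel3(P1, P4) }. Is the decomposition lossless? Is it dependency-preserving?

Lossless test (chase): Rows 2 and 3 agree on P4; apply P4→P3 and equate their P3 entries. Rows 1 and 2 agree on P1; apply P1→P3, P4 and equate their P3, P4 entries. Row 1 is now all distinguished symbols — the join is lossless.
Dependency preservation: the restricted closure of {P4} across the fragments never reaches {P3}, so P4 → P3 cannot be enforced without a join — not preserved.

lossless but not dependency-preserving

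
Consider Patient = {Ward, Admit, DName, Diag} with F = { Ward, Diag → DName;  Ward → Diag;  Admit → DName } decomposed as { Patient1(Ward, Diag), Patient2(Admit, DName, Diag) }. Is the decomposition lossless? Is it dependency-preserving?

Lossless test: (Diag)⁺ = {Diag}, which is a superkey of neither fragment — lossy.
Dependency preservation: the restricted closure of {Ward, Diag} across the fragments never reaches {DName}, so Ward, Diag → DName cannot be enforced without a join — not preserved.

lossy and not dependency-preserving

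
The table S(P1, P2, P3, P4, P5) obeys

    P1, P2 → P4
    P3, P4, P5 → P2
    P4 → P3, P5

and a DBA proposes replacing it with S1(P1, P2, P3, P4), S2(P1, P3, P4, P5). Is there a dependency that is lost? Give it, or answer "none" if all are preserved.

none

P1, P2 → P4 lies within S1.
P3, P4, P5 → P2: restricted closure across fragments reaches P2.
P4 → P3, P5 lies within S2.
Every dependency is enforceable on the fragments, so the decomposition is dependency-preserving.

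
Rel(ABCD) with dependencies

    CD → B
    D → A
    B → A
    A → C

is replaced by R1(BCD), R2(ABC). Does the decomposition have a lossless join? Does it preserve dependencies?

lossless and dependency-preserving

Lossless test: (BC)⁺ = {ABC}, which contains all of one fragment — lossless.
Dependency preservation: D → A is not contained in any single fragment, but the restricted closure of its left-hand side across the fragments still reaches the right-hand side; the remaining FDs each lie inside some fragment. All dependencies are preserved.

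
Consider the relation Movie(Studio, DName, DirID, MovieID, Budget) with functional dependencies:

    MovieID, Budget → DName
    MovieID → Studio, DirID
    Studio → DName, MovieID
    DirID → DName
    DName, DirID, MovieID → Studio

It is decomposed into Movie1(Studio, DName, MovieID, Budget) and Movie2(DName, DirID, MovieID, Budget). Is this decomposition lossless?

Yes

Common attributes: Movie1 ∩ Movie2 = {DName, MovieID, Budget}.
Closure of {DName, MovieID, Budget}: MovieID → Studio, DirID applies, adding Studio, DirID. So (DName, MovieID, Budget)⁺ = {Studio, DName, DirID, MovieID, Budget}.
This closure contains every attribute of Movie1, so Movie1 ∩ Movie2 → Movie1. The join is lossless.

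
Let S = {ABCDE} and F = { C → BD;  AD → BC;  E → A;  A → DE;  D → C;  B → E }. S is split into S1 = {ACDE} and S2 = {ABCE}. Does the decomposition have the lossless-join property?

Yes

Common attributes: S1 ∩ S2 = {ACE}.
Closure of {ACE}: C → BD applies, adding BD. So (ACE)⁺ = {ABCDE}.
This closure contains every attribute of S1, so S1 ∩ S2 → S1. The join is lossless.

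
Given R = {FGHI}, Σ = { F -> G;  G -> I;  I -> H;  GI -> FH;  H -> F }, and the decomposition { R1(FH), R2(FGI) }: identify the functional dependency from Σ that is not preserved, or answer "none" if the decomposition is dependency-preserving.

none

F → G lies within R2.
G → I lies within R2.
I → H: restricted closure across fragments reaches H.
GI → FH: restricted closure across fragments reaches FH.
H → F lies within R1.
Every dependency is enforceable on the fragments, so the decomposition is dependency-preserving.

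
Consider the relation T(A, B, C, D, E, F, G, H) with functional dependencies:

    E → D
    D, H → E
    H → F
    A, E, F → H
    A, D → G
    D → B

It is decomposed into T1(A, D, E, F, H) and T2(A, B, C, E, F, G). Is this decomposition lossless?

Yes

Common attributes: T1 ∩ T2 = {A, E, F}.
Closure of {A, E, F}: E → D applies, adding D; A, E, F → H applies, adding H; A, D → G applies, adding G; D → B applies, adding B. So (A, E, F)⁺ = {A, B, D, E, F, G, H}.
This closure contains every attribute of T1, so T1 ∩ T2 → T1. The join is lossless.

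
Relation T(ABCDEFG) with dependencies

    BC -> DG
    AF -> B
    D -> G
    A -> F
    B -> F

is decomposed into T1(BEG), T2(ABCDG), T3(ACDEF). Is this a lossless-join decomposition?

Yes

Chase test. Columns are ABCDEFG; row i has aⱼ where attribute j ∈ Ti, else bᵢⱼ.
Initial tableau (one row per fragment):
  row 1: b11 a2 b13 b14 a5 b16 a7
  row 2: a1 a2 a3 a4 b25 b26 a7
  row 3: a1 b32 a3 a4 a5 a6 b37
Rows 2 and 3 agree on D; apply D→G and equate their G entries.
Rows 2 and 3 agree on A; apply A→F and equate their F entries.
Rows 1 and 2 agree on B; apply B→F and equate their F entries.
Rows 2 and 3 agree on AF; apply AF→B and equate their B entries.
Row 3 is now all distinguished symbols — the join is lossless.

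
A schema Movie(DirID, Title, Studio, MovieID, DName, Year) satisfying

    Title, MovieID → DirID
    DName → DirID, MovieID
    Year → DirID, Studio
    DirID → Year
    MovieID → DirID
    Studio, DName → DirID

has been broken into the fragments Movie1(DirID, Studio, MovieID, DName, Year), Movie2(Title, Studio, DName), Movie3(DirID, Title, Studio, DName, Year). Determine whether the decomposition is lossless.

Yes

Chase test. Columns are DirID, Title, Studio, MovieID, DName, Year; row i has aⱼ where attribute j ∈ Moviei, else bᵢⱼ.
Initial tableau (one row per fragment):
  row 1: a1 b12 a3 a4 a5 a6
  row 2: b21 a2 a3 b24 a5 b26
  row 3: a1 a2 a3 b34 a5 a6
Rows 1 and 2 agree on DName; apply DName→DirID, MovieID and equate their DirID, MovieID entries.
Rows 1 and 3 agree on DName; apply DName→DirID, MovieID and equate their DirID, MovieID entries.
Rows 1 and 2 agree on DirID; apply DirID→Year and equate their Year entries.
Row 2 is now all distinguished symbols — the join is lossless.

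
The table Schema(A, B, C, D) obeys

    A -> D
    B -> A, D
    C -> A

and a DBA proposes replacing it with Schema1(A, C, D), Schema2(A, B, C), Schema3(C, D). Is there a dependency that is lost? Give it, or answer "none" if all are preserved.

A → D lies within Schema1.
B → A, D: restricted closure across fragments reaches A, D.
C → A lies within Schema1.
Every dependency is enforceable on the fragments, so the decomposition is dependency-preserving.

none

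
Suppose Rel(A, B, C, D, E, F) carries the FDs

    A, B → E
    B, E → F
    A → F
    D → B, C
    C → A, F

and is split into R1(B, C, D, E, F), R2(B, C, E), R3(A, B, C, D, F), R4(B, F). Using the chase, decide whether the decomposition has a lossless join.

Chase test. Columns are A, B, C, D, E, F; row i has aⱼ where attribute j ∈ Ri, else bᵢⱼ.
Initial tableau (one row per fragment):
  row 1: b11 a2 a3 a4 a5 a6
  row 2: b21 a2 a3 b24 a5 b26
  row 3: a1 a2 a3 a4 b35 a6
  row 4: b41 a2 b43 b44 b45 a6
Rows 1 and 2 agree on B, E; apply B, E→F and equate their F entries.
Rows 1 and 2 agree on C; apply C→A, F and equate their A, F entries.
Rows 1 and 3 agree on C; apply C→A, F and equate their A, F entries.
Rows 1 and 3 agree on A, B; apply A, B→E and equate their E entries.
Row 1 is now all distinguished symbols — the join is lossless.

Yes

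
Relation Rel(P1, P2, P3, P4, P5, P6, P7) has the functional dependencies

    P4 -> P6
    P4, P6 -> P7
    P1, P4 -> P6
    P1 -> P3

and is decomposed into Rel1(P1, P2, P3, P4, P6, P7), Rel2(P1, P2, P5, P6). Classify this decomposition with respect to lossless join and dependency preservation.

Lossless test: (P1, P2, P6)⁺ = {P1, P2, P3, P6}, which is a superkey of neither fragment — lossy.
Dependency preservation: every FD's attributes lie within a single fragment, so each can be enforced locally — preserved.

lossy but dependency-preserving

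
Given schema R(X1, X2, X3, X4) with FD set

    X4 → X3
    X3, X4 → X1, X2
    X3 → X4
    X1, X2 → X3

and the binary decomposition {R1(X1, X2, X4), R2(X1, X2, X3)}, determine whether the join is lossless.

Yes

Common attributes: R1 ∩ R2 = {X1, X2}.
Closure of {X1, X2}: X1, X2 → X3 applies, adding X3; X3 → X4 applies, adding X4. So (X1, X2)⁺ = {X1, X2, X3, X4}.
This closure contains every attribute of R1, so R1 ∩ R2 → R1. The join is lossless.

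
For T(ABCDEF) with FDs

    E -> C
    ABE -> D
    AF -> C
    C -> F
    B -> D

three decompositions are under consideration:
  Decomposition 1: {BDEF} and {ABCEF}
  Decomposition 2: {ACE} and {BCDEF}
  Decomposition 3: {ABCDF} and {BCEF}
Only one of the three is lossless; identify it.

Decomposition 1

Decomposition 1: common = {BEF}, closure = {BCDEF} → lossless.
Decomposition 2: common = {CE}, closure = {CEF} → lossy.
Decomposition 3: common = {BCF}, closure = {BCDF} → lossy.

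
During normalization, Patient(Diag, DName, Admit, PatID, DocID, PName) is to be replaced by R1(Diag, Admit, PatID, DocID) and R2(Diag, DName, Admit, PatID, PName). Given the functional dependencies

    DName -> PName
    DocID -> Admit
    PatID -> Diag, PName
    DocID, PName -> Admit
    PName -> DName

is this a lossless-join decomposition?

Common attributes: R1 ∩ R2 = {Diag, Admit, PatID}.
Closure of {Diag, Admit, PatID}: PatID → Diag, PName applies, adding PName; PName → DName applies, adding DName. So (Diag, Admit, PatID)⁺ = {Diag, DName, Admit, PatID, PName}.
This closure contains every attribute of R2, so R1 ∩ R2 → R2. The join is lossless.

Yes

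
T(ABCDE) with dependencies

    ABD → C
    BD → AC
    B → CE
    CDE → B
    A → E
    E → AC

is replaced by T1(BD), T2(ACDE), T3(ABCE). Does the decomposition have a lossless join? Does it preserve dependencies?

lossless but not dependency-preserving

Lossless test (chase): Rows 1 and 3 agree on B; apply B→CE and equate their CE entries. Rows 1 and 2 agree on CDE; apply CDE→B and equate their B entries. Rows 1 and 2 agree on E; apply E→AC and equate their AC entries. Row 1 is now all distinguished symbols — the join is lossless.
Dependency preservation: the restricted closure of {CDE} across the fragments never reaches {B}, so CDE → B cannot be enforced without a join — not preserved.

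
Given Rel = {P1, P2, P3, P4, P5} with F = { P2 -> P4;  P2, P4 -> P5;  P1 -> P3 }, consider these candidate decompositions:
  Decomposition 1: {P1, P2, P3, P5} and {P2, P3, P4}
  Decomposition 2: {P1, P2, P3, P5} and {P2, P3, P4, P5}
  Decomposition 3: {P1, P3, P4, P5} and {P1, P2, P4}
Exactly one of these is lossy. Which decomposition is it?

Decomposition 1: common = {P2, P3}, closure = {P2, P3, P4, P5} → lossless.
Decomposition 2: common = {P2, P3, P5}, closure = {P2, P3, P4, P5} → lossless.
Decomposition 3: common = {P1, P4}, closure = {P1, P3, P4} → lossy.

Decomposition 3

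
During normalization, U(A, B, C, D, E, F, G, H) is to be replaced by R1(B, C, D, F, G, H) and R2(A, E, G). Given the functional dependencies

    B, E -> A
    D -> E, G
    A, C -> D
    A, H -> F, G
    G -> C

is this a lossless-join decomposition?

Common attributes: R1 ∩ R2 = {G}.
Closure of {G}: G → C applies, adding C. So (G)⁺ = {C, G}.
The closure contains neither all of R1 = {B, C, D, F, G, H} nor all of R2 = {A, E, G}, so the common attributes are not a superkey of either fragment. The join is lossy.

No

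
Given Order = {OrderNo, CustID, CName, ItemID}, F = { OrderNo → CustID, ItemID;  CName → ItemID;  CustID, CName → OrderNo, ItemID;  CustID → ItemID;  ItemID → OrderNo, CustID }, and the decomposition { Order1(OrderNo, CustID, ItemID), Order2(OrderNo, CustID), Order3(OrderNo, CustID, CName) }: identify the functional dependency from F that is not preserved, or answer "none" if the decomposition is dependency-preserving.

none

OrderNo → CustID, ItemID lies within Order1.
CName → ItemID: restricted closure across fragments reaches ItemID.
CustID, CName → OrderNo, ItemID: restricted closure across fragments reaches OrderNo, ItemID.
CustID → ItemID lies within Order1.
ItemID → OrderNo, CustID lies within Order1.
Every dependency is enforceable on the fragments, so the decomposition is dependency-preserving.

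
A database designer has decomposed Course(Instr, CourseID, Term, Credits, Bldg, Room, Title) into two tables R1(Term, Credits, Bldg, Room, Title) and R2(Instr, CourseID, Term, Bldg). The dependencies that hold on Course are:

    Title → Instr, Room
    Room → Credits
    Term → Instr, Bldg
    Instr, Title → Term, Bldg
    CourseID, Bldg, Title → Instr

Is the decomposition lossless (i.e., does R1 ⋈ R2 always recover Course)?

No

Common attributes: R1 ∩ R2 = {Term, Bldg}.
Closure of {Term, Bldg}: Term → Instr, Bldg applies, adding Instr. So (Term, Bldg)⁺ = {Instr, Term, Bldg}.
The closure contains neither all of R1 = {Term, Credits, Bldg, Room, Title} nor all of R2 = {Instr, CourseID, Term, Bldg}, so the common attributes are not a superkey of either fragment. The join is lossy.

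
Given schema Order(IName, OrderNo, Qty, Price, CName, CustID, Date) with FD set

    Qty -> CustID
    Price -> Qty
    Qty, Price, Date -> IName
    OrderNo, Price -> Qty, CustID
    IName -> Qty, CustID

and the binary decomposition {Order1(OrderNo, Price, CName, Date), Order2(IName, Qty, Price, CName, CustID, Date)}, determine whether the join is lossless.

Common attributes: Order1 ∩ Order2 = {Price, CName, Date}.
Closure of {Price, CName, Date}: Price → Qty applies, adding Qty; Qty, Price, Date → IName applies, adding IName; IName → Qty, CustID applies, adding CustID. So (Price, CName, Date)⁺ = {IName, Qty, Price, CName, CustID, Date}.
This closure contains every attribute of Order2, so Order1 ∩ Order2 → Order2. The join is lossless.

Yes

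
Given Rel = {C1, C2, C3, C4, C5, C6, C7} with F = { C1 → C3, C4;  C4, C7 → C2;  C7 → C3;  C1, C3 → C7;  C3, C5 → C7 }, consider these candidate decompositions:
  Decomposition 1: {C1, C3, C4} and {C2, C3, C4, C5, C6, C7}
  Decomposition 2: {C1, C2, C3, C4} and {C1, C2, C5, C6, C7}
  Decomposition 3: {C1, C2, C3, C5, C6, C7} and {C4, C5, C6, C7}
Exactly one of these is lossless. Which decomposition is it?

Decomposition 1: common = {C3, C4}, closure = {C3, C4} → lossy.
Decomposition 2: common = {C1, C2}, closure = {C1, C2, C3, C4, C7} → lossless.
Decomposition 3: common = {C5, C6, C7}, closure = {C3, C5, C6, C7} → lossy.

Decomposition 2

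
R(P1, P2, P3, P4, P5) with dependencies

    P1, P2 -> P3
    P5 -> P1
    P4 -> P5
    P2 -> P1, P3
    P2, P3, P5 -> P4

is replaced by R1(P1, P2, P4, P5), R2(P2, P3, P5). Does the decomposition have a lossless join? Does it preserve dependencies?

lossless and dependency-preserving

Lossless test: (P2, P5)⁺ = {P1, P2, P3, P4, P5}, which contains all of one fragment — lossless.
Dependency preservation: P1, P2 → P3; P2 → P1, P3; P2, P3, P5 → P4 are not contained in any single fragment, but the restricted closure of each left-hand side across the fragments still reaches the right-hand side; the remaining FDs each lie inside some fragment. All dependencies are preserved.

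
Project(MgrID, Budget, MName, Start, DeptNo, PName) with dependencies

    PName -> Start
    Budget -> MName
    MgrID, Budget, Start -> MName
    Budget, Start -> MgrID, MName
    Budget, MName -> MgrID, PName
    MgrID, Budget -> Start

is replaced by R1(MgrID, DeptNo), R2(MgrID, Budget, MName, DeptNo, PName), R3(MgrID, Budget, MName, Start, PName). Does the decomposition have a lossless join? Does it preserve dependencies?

lossless and dependency-preserving

Lossless test (chase): Rows 2 and 3 agree on PName; apply PName→Start and equate their Start entries. Row 2 is now all distinguished symbols — the join is lossless.
Dependency preservation: every FD's attributes lie within a single fragment, so each can be enforced locally — preserved.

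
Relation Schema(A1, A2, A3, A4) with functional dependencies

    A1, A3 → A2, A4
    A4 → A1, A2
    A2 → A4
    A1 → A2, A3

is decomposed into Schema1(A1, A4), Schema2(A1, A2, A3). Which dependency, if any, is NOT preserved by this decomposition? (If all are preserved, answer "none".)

none

A1, A3 → A2, A4: restricted closure across fragments reaches A2, A4.
A4 → A1, A2: restricted closure across fragments reaches A1, A2.
A2 → A4: restricted closure across fragments reaches A4.
A1 → A2, A3 lies within Schema2.
Every dependency is enforceable on the fragments, so the decomposition is dependency-preserving.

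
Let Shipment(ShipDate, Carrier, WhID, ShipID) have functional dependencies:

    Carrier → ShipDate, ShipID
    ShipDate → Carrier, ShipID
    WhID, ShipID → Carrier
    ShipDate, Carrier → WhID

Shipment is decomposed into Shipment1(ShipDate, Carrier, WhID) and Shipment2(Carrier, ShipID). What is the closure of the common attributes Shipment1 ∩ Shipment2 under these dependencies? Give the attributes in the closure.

Shipment1 ∩ Shipment2 = {Carrier}.
Carrier → ShipDate, ShipID applies, adding ShipDate, ShipID
ShipDate, Carrier → WhID applies, adding WhID
Closure: {ShipDate, Carrier, WhID, ShipID}.

ShipDate, Carrier, WhID, ShipID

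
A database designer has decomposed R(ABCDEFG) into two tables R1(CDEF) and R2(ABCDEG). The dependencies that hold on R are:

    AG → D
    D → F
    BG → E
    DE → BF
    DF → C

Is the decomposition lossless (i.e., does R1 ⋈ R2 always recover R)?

Common attributes: R1 ∩ R2 = {CDE}.
Closure of {CDE}: D → F applies, adding F; DE → BF applies, adding B. So (CDE)⁺ = {BCDEF}.
This closure contains every attribute of R1, so R1 ∩ R2 → R1. The join is lossless.

Yes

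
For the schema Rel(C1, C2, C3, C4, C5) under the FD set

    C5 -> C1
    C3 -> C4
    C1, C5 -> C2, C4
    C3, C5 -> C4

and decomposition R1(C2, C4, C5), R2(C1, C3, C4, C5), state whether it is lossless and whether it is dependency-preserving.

Lossless test: (C4, C5)⁺ = {C1, C2, C4, C5}, which contains all of one fragment — lossless.
Dependency preservation: C1, C5 → C2, C4 is not contained in any single fragment, but the restricted closure of its left-hand side across the fragments still reaches the right-hand side; the remaining FDs each lie inside some fragment. All dependencies are preserved.

lossless and dependency-preserving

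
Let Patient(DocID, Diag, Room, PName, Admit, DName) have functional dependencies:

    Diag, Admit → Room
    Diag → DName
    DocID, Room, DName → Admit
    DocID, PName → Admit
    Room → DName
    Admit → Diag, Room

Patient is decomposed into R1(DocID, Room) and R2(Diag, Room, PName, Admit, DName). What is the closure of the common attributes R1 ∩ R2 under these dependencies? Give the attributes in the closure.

Room, DName

R1 ∩ R2 = {Room}.
Room → DName applies, adding DName
Closure: {Room, DName}.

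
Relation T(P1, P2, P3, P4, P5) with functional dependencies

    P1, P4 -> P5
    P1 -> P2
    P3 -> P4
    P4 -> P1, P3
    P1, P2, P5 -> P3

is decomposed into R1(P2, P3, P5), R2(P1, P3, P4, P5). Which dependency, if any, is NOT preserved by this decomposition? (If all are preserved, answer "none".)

P1 -> P2

Check P1 → P2: no single fragment contains all of {P1, P2}, and the restricted closure of {P1} across the fragments never reaches {P2}.
P1, P4 → P5 is preserved.
P3 → P4 is preserved.
P4 → P1, P3 is preserved.
P1, P2, P5 → P3 is preserved.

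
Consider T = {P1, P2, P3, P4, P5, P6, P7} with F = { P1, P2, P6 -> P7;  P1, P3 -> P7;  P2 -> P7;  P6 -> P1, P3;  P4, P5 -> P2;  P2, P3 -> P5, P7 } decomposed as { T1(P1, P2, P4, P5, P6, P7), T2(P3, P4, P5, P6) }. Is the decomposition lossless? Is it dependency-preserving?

Lossless test: (P4, P5, P6)⁺ = {P1, P2, P3, P4, P5, P6, P7}, which contains all of one fragment — lossless.
Dependency preservation: the restricted closure of {P1, P3} across the fragments never reaches {P7}, so P1, P3 → P7 cannot be enforced without a join — not preserved.

lossless but not dependency-preserving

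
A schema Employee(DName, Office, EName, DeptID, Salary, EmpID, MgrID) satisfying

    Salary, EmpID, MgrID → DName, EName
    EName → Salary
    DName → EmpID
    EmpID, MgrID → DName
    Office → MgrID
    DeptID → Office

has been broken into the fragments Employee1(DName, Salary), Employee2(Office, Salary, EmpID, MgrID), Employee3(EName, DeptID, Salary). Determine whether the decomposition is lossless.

No

Chase test. Columns are DName, Office, EName, DeptID, Salary, EmpID, MgrID; row i has aⱼ where attribute j ∈ Employeei, else bᵢⱼ.
Initial tableau (one row per fragment):
  row 1: a1 b12 b13 b14 a5 b16 b17
  row 2: b21 a2 b23 b24 a5 a6 a7
  row 3: b31 b32 a3 a4 a5 b36 b37
No row becomes fully distinguished — the join is lossy.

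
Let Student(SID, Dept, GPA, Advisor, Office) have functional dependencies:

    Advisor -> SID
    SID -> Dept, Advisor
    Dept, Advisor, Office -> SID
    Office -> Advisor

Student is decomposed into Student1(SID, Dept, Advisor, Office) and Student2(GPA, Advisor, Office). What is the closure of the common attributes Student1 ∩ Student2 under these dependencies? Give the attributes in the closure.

SID, Dept, Advisor, Office

Student1 ∩ Student2 = {Advisor, Office}.
Advisor → SID applies, adding SID
SID → Dept, Advisor applies, adding Dept
Closure: {SID, Dept, Advisor, Office}.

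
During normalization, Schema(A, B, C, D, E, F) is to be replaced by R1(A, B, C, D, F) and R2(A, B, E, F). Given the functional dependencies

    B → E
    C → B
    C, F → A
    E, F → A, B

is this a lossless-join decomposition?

Common attributes: R1 ∩ R2 = {A, B, F}.
Closure of {A, B, F}: B → E applies, adding E. So (A, B, F)⁺ = {A, B, E, F}.
This closure contains every attribute of R2, so R1 ∩ R2 → R2. The join is lossless.

Yes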